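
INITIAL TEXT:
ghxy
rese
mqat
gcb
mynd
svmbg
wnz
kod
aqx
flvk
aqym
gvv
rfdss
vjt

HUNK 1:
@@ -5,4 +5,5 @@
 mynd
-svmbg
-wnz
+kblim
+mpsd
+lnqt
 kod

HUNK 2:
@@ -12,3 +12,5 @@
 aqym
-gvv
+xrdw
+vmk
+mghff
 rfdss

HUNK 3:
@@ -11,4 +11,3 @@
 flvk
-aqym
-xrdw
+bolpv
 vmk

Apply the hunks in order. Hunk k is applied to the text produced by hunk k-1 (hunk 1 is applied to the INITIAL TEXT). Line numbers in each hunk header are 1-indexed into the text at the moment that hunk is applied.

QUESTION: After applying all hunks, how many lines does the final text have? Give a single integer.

Answer: 16

Derivation:
Hunk 1: at line 5 remove [svmbg,wnz] add [kblim,mpsd,lnqt] -> 15 lines: ghxy rese mqat gcb mynd kblim mpsd lnqt kod aqx flvk aqym gvv rfdss vjt
Hunk 2: at line 12 remove [gvv] add [xrdw,vmk,mghff] -> 17 lines: ghxy rese mqat gcb mynd kblim mpsd lnqt kod aqx flvk aqym xrdw vmk mghff rfdss vjt
Hunk 3: at line 11 remove [aqym,xrdw] add [bolpv] -> 16 lines: ghxy rese mqat gcb mynd kblim mpsd lnqt kod aqx flvk bolpv vmk mghff rfdss vjt
Final line count: 16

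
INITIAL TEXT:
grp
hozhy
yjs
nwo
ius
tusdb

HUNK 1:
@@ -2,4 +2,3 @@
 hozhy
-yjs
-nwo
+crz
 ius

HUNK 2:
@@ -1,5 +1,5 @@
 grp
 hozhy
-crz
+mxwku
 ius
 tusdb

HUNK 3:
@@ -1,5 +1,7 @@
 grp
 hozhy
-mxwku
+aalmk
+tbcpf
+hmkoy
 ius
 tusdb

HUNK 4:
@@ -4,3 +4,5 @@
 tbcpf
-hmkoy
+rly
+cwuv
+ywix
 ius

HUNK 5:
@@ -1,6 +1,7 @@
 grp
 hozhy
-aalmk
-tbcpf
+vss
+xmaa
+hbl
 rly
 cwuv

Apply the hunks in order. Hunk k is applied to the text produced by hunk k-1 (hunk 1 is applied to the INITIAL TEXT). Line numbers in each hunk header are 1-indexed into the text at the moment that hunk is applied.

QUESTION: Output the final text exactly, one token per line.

Hunk 1: at line 2 remove [yjs,nwo] add [crz] -> 5 lines: grp hozhy crz ius tusdb
Hunk 2: at line 1 remove [crz] add [mxwku] -> 5 lines: grp hozhy mxwku ius tusdb
Hunk 3: at line 1 remove [mxwku] add [aalmk,tbcpf,hmkoy] -> 7 lines: grp hozhy aalmk tbcpf hmkoy ius tusdb
Hunk 4: at line 4 remove [hmkoy] add [rly,cwuv,ywix] -> 9 lines: grp hozhy aalmk tbcpf rly cwuv ywix ius tusdb
Hunk 5: at line 1 remove [aalmk,tbcpf] add [vss,xmaa,hbl] -> 10 lines: grp hozhy vss xmaa hbl rly cwuv ywix ius tusdb

Answer: grp
hozhy
vss
xmaa
hbl
rly
cwuv
ywix
ius
tusdb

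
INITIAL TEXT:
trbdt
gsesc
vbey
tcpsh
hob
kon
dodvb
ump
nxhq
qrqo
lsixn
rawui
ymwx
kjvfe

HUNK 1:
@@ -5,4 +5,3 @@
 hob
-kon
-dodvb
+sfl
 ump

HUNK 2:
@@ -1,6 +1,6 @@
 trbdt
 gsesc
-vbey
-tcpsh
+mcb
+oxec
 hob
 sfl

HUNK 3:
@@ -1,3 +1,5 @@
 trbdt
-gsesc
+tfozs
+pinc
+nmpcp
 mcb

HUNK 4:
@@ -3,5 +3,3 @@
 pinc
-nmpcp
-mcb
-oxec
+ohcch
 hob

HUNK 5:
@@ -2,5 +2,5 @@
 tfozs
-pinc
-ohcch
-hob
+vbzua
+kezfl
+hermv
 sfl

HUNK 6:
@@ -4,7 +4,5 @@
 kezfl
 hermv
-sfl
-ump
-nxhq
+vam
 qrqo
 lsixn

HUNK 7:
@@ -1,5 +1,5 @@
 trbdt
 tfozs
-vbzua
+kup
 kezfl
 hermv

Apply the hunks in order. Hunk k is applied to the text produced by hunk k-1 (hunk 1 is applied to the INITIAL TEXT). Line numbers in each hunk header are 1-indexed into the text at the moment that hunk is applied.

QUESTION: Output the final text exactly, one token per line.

Hunk 1: at line 5 remove [kon,dodvb] add [sfl] -> 13 lines: trbdt gsesc vbey tcpsh hob sfl ump nxhq qrqo lsixn rawui ymwx kjvfe
Hunk 2: at line 1 remove [vbey,tcpsh] add [mcb,oxec] -> 13 lines: trbdt gsesc mcb oxec hob sfl ump nxhq qrqo lsixn rawui ymwx kjvfe
Hunk 3: at line 1 remove [gsesc] add [tfozs,pinc,nmpcp] -> 15 lines: trbdt tfozs pinc nmpcp mcb oxec hob sfl ump nxhq qrqo lsixn rawui ymwx kjvfe
Hunk 4: at line 3 remove [nmpcp,mcb,oxec] add [ohcch] -> 13 lines: trbdt tfozs pinc ohcch hob sfl ump nxhq qrqo lsixn rawui ymwx kjvfe
Hunk 5: at line 2 remove [pinc,ohcch,hob] add [vbzua,kezfl,hermv] -> 13 lines: trbdt tfozs vbzua kezfl hermv sfl ump nxhq qrqo lsixn rawui ymwx kjvfe
Hunk 6: at line 4 remove [sfl,ump,nxhq] add [vam] -> 11 lines: trbdt tfozs vbzua kezfl hermv vam qrqo lsixn rawui ymwx kjvfe
Hunk 7: at line 1 remove [vbzua] add [kup] -> 11 lines: trbdt tfozs kup kezfl hermv vam qrqo lsixn rawui ymwx kjvfe

Answer: trbdt
tfozs
kup
kezfl
hermv
vam
qrqo
lsixn
rawui
ymwx
kjvfe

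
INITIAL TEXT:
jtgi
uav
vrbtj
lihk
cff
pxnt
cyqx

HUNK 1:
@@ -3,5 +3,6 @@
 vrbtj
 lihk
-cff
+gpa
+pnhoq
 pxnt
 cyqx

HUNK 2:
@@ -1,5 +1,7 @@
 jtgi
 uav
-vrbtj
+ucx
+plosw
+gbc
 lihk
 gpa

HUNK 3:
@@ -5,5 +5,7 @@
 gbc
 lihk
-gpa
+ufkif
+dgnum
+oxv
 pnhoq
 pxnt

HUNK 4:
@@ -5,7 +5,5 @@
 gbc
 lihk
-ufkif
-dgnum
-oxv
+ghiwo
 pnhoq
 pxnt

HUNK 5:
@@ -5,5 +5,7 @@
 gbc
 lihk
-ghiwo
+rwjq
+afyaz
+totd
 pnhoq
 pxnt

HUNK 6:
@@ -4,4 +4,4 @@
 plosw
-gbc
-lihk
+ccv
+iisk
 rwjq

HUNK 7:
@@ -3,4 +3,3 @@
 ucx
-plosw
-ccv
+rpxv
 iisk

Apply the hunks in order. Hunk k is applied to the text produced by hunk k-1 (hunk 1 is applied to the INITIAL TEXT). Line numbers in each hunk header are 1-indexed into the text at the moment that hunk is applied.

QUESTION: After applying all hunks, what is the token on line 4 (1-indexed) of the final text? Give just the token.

Hunk 1: at line 3 remove [cff] add [gpa,pnhoq] -> 8 lines: jtgi uav vrbtj lihk gpa pnhoq pxnt cyqx
Hunk 2: at line 1 remove [vrbtj] add [ucx,plosw,gbc] -> 10 lines: jtgi uav ucx plosw gbc lihk gpa pnhoq pxnt cyqx
Hunk 3: at line 5 remove [gpa] add [ufkif,dgnum,oxv] -> 12 lines: jtgi uav ucx plosw gbc lihk ufkif dgnum oxv pnhoq pxnt cyqx
Hunk 4: at line 5 remove [ufkif,dgnum,oxv] add [ghiwo] -> 10 lines: jtgi uav ucx plosw gbc lihk ghiwo pnhoq pxnt cyqx
Hunk 5: at line 5 remove [ghiwo] add [rwjq,afyaz,totd] -> 12 lines: jtgi uav ucx plosw gbc lihk rwjq afyaz totd pnhoq pxnt cyqx
Hunk 6: at line 4 remove [gbc,lihk] add [ccv,iisk] -> 12 lines: jtgi uav ucx plosw ccv iisk rwjq afyaz totd pnhoq pxnt cyqx
Hunk 7: at line 3 remove [plosw,ccv] add [rpxv] -> 11 lines: jtgi uav ucx rpxv iisk rwjq afyaz totd pnhoq pxnt cyqx
Final line 4: rpxv

Answer: rpxv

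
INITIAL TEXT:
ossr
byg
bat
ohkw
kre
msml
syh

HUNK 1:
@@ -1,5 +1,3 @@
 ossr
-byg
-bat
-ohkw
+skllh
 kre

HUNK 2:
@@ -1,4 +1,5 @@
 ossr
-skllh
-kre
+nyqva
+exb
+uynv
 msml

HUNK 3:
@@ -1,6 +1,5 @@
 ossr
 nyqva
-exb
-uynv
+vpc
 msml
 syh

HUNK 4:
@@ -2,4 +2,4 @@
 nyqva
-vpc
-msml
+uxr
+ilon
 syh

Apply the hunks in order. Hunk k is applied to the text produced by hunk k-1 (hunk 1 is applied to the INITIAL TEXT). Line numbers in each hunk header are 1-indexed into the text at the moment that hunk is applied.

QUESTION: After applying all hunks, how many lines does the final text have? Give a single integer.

Hunk 1: at line 1 remove [byg,bat,ohkw] add [skllh] -> 5 lines: ossr skllh kre msml syh
Hunk 2: at line 1 remove [skllh,kre] add [nyqva,exb,uynv] -> 6 lines: ossr nyqva exb uynv msml syh
Hunk 3: at line 1 remove [exb,uynv] add [vpc] -> 5 lines: ossr nyqva vpc msml syh
Hunk 4: at line 2 remove [vpc,msml] add [uxr,ilon] -> 5 lines: ossr nyqva uxr ilon syh
Final line count: 5

Answer: 5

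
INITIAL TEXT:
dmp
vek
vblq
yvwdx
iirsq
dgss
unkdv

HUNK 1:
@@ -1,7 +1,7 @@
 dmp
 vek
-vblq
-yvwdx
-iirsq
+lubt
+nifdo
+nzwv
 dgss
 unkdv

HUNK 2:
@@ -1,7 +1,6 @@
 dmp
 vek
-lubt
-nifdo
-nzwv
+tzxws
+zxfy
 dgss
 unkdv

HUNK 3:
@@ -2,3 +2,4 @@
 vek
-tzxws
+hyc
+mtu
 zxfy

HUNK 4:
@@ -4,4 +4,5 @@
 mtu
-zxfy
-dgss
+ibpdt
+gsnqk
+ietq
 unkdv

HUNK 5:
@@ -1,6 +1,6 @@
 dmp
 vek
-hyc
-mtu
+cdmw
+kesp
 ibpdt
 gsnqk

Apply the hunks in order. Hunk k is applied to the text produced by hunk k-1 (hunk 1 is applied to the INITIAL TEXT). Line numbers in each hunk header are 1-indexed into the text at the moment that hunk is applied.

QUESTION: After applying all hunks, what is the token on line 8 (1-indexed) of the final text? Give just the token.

Answer: unkdv

Derivation:
Hunk 1: at line 1 remove [vblq,yvwdx,iirsq] add [lubt,nifdo,nzwv] -> 7 lines: dmp vek lubt nifdo nzwv dgss unkdv
Hunk 2: at line 1 remove [lubt,nifdo,nzwv] add [tzxws,zxfy] -> 6 lines: dmp vek tzxws zxfy dgss unkdv
Hunk 3: at line 2 remove [tzxws] add [hyc,mtu] -> 7 lines: dmp vek hyc mtu zxfy dgss unkdv
Hunk 4: at line 4 remove [zxfy,dgss] add [ibpdt,gsnqk,ietq] -> 8 lines: dmp vek hyc mtu ibpdt gsnqk ietq unkdv
Hunk 5: at line 1 remove [hyc,mtu] add [cdmw,kesp] -> 8 lines: dmp vek cdmw kesp ibpdt gsnqk ietq unkdv
Final line 8: unkdv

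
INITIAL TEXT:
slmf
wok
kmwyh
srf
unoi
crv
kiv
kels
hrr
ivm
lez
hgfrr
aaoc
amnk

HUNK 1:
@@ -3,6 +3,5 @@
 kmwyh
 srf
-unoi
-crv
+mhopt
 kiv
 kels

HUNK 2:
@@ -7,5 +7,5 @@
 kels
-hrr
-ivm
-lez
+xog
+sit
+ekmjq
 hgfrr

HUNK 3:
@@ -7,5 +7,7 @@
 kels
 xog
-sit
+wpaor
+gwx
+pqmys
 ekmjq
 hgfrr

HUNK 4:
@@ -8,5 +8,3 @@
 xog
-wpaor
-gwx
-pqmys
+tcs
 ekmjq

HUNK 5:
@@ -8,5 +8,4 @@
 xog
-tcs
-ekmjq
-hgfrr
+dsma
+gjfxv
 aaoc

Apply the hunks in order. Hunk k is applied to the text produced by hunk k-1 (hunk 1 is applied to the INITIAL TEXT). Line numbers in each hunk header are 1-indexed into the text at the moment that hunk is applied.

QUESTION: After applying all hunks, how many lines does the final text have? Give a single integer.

Answer: 12

Derivation:
Hunk 1: at line 3 remove [unoi,crv] add [mhopt] -> 13 lines: slmf wok kmwyh srf mhopt kiv kels hrr ivm lez hgfrr aaoc amnk
Hunk 2: at line 7 remove [hrr,ivm,lez] add [xog,sit,ekmjq] -> 13 lines: slmf wok kmwyh srf mhopt kiv kels xog sit ekmjq hgfrr aaoc amnk
Hunk 3: at line 7 remove [sit] add [wpaor,gwx,pqmys] -> 15 lines: slmf wok kmwyh srf mhopt kiv kels xog wpaor gwx pqmys ekmjq hgfrr aaoc amnk
Hunk 4: at line 8 remove [wpaor,gwx,pqmys] add [tcs] -> 13 lines: slmf wok kmwyh srf mhopt kiv kels xog tcs ekmjq hgfrr aaoc amnk
Hunk 5: at line 8 remove [tcs,ekmjq,hgfrr] add [dsma,gjfxv] -> 12 lines: slmf wok kmwyh srf mhopt kiv kels xog dsma gjfxv aaoc amnk
Final line count: 12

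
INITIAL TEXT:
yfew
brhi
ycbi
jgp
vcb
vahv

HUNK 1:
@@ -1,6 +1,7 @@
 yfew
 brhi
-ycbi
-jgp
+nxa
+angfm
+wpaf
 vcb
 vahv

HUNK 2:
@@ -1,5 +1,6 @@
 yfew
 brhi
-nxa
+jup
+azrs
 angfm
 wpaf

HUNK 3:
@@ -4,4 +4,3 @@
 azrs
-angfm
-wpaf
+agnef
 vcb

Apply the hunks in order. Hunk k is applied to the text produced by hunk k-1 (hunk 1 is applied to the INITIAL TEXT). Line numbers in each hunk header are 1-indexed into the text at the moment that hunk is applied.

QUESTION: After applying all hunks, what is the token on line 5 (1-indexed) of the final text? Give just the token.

Hunk 1: at line 1 remove [ycbi,jgp] add [nxa,angfm,wpaf] -> 7 lines: yfew brhi nxa angfm wpaf vcb vahv
Hunk 2: at line 1 remove [nxa] add [jup,azrs] -> 8 lines: yfew brhi jup azrs angfm wpaf vcb vahv
Hunk 3: at line 4 remove [angfm,wpaf] add [agnef] -> 7 lines: yfew brhi jup azrs agnef vcb vahv
Final line 5: agnef

Answer: agnef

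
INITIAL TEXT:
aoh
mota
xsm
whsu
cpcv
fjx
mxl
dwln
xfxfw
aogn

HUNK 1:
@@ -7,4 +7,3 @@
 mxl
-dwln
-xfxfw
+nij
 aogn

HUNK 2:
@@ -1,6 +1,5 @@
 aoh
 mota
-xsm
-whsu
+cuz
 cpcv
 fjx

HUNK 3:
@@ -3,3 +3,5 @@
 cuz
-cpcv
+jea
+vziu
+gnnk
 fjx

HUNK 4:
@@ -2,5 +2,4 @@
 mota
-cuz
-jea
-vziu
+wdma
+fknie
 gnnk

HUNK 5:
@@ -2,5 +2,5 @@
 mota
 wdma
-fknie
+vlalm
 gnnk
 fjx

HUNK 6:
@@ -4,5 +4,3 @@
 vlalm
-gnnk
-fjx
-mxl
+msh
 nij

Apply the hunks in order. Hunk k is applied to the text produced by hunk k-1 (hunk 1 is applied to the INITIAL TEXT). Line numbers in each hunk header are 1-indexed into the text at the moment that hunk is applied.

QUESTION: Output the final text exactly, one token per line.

Answer: aoh
mota
wdma
vlalm
msh
nij
aogn

Derivation:
Hunk 1: at line 7 remove [dwln,xfxfw] add [nij] -> 9 lines: aoh mota xsm whsu cpcv fjx mxl nij aogn
Hunk 2: at line 1 remove [xsm,whsu] add [cuz] -> 8 lines: aoh mota cuz cpcv fjx mxl nij aogn
Hunk 3: at line 3 remove [cpcv] add [jea,vziu,gnnk] -> 10 lines: aoh mota cuz jea vziu gnnk fjx mxl nij aogn
Hunk 4: at line 2 remove [cuz,jea,vziu] add [wdma,fknie] -> 9 lines: aoh mota wdma fknie gnnk fjx mxl nij aogn
Hunk 5: at line 2 remove [fknie] add [vlalm] -> 9 lines: aoh mota wdma vlalm gnnk fjx mxl nij aogn
Hunk 6: at line 4 remove [gnnk,fjx,mxl] add [msh] -> 7 lines: aoh mota wdma vlalm msh nij aogn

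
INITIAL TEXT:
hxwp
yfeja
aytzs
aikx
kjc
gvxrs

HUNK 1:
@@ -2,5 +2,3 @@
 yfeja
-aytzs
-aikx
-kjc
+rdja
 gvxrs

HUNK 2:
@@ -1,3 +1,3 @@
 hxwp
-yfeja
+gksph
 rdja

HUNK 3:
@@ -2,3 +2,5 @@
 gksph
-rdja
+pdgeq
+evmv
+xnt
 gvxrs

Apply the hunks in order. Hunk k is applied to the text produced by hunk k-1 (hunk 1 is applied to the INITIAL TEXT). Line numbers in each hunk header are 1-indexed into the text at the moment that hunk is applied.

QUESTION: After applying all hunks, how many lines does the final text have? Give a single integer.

Answer: 6

Derivation:
Hunk 1: at line 2 remove [aytzs,aikx,kjc] add [rdja] -> 4 lines: hxwp yfeja rdja gvxrs
Hunk 2: at line 1 remove [yfeja] add [gksph] -> 4 lines: hxwp gksph rdja gvxrs
Hunk 3: at line 2 remove [rdja] add [pdgeq,evmv,xnt] -> 6 lines: hxwp gksph pdgeq evmv xnt gvxrs
Final line count: 6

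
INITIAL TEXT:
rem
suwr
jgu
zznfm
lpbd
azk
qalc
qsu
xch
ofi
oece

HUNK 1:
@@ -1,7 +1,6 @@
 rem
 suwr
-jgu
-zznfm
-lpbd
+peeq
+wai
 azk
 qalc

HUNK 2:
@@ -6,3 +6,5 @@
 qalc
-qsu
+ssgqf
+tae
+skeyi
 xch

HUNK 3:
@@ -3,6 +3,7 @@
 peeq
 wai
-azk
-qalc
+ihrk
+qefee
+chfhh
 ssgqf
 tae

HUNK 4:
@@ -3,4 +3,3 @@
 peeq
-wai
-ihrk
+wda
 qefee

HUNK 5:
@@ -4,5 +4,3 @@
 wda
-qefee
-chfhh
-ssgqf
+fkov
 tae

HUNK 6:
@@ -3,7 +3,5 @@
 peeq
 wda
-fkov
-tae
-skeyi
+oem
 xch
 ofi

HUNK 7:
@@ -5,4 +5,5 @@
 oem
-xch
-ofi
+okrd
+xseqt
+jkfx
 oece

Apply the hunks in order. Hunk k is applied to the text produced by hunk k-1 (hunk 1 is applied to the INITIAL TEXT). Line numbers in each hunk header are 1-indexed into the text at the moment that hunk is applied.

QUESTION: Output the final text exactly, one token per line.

Hunk 1: at line 1 remove [jgu,zznfm,lpbd] add [peeq,wai] -> 10 lines: rem suwr peeq wai azk qalc qsu xch ofi oece
Hunk 2: at line 6 remove [qsu] add [ssgqf,tae,skeyi] -> 12 lines: rem suwr peeq wai azk qalc ssgqf tae skeyi xch ofi oece
Hunk 3: at line 3 remove [azk,qalc] add [ihrk,qefee,chfhh] -> 13 lines: rem suwr peeq wai ihrk qefee chfhh ssgqf tae skeyi xch ofi oece
Hunk 4: at line 3 remove [wai,ihrk] add [wda] -> 12 lines: rem suwr peeq wda qefee chfhh ssgqf tae skeyi xch ofi oece
Hunk 5: at line 4 remove [qefee,chfhh,ssgqf] add [fkov] -> 10 lines: rem suwr peeq wda fkov tae skeyi xch ofi oece
Hunk 6: at line 3 remove [fkov,tae,skeyi] add [oem] -> 8 lines: rem suwr peeq wda oem xch ofi oece
Hunk 7: at line 5 remove [xch,ofi] add [okrd,xseqt,jkfx] -> 9 lines: rem suwr peeq wda oem okrd xseqt jkfx oece

Answer: rem
suwr
peeq
wda
oem
okrd
xseqt
jkfx
oece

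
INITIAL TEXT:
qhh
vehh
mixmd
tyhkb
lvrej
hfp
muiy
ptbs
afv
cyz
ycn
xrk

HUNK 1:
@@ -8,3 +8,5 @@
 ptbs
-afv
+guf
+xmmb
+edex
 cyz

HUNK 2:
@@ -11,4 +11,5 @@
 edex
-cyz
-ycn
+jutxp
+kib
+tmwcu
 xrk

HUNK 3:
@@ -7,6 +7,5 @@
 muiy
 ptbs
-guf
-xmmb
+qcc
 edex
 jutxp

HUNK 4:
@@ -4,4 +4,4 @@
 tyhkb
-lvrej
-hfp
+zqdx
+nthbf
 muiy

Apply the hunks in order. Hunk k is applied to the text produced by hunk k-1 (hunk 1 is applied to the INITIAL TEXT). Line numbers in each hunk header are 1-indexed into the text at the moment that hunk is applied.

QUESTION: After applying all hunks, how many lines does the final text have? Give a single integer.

Hunk 1: at line 8 remove [afv] add [guf,xmmb,edex] -> 14 lines: qhh vehh mixmd tyhkb lvrej hfp muiy ptbs guf xmmb edex cyz ycn xrk
Hunk 2: at line 11 remove [cyz,ycn] add [jutxp,kib,tmwcu] -> 15 lines: qhh vehh mixmd tyhkb lvrej hfp muiy ptbs guf xmmb edex jutxp kib tmwcu xrk
Hunk 3: at line 7 remove [guf,xmmb] add [qcc] -> 14 lines: qhh vehh mixmd tyhkb lvrej hfp muiy ptbs qcc edex jutxp kib tmwcu xrk
Hunk 4: at line 4 remove [lvrej,hfp] add [zqdx,nthbf] -> 14 lines: qhh vehh mixmd tyhkb zqdx nthbf muiy ptbs qcc edex jutxp kib tmwcu xrk
Final line count: 14

Answer: 14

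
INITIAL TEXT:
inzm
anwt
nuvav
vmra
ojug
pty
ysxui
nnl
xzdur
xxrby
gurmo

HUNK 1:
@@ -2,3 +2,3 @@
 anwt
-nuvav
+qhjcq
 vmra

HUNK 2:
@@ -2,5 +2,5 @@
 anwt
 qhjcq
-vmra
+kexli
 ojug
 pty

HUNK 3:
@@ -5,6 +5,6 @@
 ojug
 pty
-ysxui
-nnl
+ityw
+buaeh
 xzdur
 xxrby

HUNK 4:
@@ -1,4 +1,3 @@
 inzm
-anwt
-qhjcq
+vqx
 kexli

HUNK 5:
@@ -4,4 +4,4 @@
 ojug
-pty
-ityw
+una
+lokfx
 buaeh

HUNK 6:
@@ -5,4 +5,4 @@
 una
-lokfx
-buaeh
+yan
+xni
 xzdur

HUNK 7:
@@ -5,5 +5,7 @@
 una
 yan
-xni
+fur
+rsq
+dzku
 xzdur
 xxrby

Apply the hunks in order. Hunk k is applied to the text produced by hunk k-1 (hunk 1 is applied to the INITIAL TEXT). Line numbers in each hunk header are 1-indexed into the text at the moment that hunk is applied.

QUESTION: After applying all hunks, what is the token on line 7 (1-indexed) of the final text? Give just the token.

Hunk 1: at line 2 remove [nuvav] add [qhjcq] -> 11 lines: inzm anwt qhjcq vmra ojug pty ysxui nnl xzdur xxrby gurmo
Hunk 2: at line 2 remove [vmra] add [kexli] -> 11 lines: inzm anwt qhjcq kexli ojug pty ysxui nnl xzdur xxrby gurmo
Hunk 3: at line 5 remove [ysxui,nnl] add [ityw,buaeh] -> 11 lines: inzm anwt qhjcq kexli ojug pty ityw buaeh xzdur xxrby gurmo
Hunk 4: at line 1 remove [anwt,qhjcq] add [vqx] -> 10 lines: inzm vqx kexli ojug pty ityw buaeh xzdur xxrby gurmo
Hunk 5: at line 4 remove [pty,ityw] add [una,lokfx] -> 10 lines: inzm vqx kexli ojug una lokfx buaeh xzdur xxrby gurmo
Hunk 6: at line 5 remove [lokfx,buaeh] add [yan,xni] -> 10 lines: inzm vqx kexli ojug una yan xni xzdur xxrby gurmo
Hunk 7: at line 5 remove [xni] add [fur,rsq,dzku] -> 12 lines: inzm vqx kexli ojug una yan fur rsq dzku xzdur xxrby gurmo
Final line 7: fur

Answer: fur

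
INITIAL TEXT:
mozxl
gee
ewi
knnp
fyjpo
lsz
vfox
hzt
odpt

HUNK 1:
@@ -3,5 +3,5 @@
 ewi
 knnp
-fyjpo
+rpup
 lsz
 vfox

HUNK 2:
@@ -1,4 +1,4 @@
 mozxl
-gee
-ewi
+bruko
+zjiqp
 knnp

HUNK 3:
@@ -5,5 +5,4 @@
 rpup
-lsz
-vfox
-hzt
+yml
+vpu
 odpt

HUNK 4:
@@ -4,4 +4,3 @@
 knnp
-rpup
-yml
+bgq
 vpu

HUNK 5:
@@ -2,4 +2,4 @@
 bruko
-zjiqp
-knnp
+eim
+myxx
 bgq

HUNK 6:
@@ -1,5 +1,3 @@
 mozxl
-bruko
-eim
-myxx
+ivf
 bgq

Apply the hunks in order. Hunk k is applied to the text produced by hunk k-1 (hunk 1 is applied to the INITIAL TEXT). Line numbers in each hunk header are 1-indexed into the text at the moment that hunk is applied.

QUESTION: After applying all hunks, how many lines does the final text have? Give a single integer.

Hunk 1: at line 3 remove [fyjpo] add [rpup] -> 9 lines: mozxl gee ewi knnp rpup lsz vfox hzt odpt
Hunk 2: at line 1 remove [gee,ewi] add [bruko,zjiqp] -> 9 lines: mozxl bruko zjiqp knnp rpup lsz vfox hzt odpt
Hunk 3: at line 5 remove [lsz,vfox,hzt] add [yml,vpu] -> 8 lines: mozxl bruko zjiqp knnp rpup yml vpu odpt
Hunk 4: at line 4 remove [rpup,yml] add [bgq] -> 7 lines: mozxl bruko zjiqp knnp bgq vpu odpt
Hunk 5: at line 2 remove [zjiqp,knnp] add [eim,myxx] -> 7 lines: mozxl bruko eim myxx bgq vpu odpt
Hunk 6: at line 1 remove [bruko,eim,myxx] add [ivf] -> 5 lines: mozxl ivf bgq vpu odpt
Final line count: 5

Answer: 5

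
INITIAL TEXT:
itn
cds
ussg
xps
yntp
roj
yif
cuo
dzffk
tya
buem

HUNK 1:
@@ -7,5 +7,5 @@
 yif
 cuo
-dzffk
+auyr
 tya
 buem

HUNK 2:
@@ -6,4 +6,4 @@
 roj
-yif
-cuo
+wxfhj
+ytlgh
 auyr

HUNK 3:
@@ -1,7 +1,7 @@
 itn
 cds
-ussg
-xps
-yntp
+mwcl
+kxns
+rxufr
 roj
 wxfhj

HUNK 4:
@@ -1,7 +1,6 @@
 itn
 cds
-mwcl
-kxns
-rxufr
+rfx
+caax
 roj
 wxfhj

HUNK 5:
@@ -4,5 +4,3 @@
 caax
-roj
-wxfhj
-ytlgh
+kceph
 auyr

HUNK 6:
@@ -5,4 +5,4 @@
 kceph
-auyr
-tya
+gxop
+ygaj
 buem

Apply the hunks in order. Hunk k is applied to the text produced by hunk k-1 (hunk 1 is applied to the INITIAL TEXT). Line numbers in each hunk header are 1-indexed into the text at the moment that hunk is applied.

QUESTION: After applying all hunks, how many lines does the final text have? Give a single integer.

Hunk 1: at line 7 remove [dzffk] add [auyr] -> 11 lines: itn cds ussg xps yntp roj yif cuo auyr tya buem
Hunk 2: at line 6 remove [yif,cuo] add [wxfhj,ytlgh] -> 11 lines: itn cds ussg xps yntp roj wxfhj ytlgh auyr tya buem
Hunk 3: at line 1 remove [ussg,xps,yntp] add [mwcl,kxns,rxufr] -> 11 lines: itn cds mwcl kxns rxufr roj wxfhj ytlgh auyr tya buem
Hunk 4: at line 1 remove [mwcl,kxns,rxufr] add [rfx,caax] -> 10 lines: itn cds rfx caax roj wxfhj ytlgh auyr tya buem
Hunk 5: at line 4 remove [roj,wxfhj,ytlgh] add [kceph] -> 8 lines: itn cds rfx caax kceph auyr tya buem
Hunk 6: at line 5 remove [auyr,tya] add [gxop,ygaj] -> 8 lines: itn cds rfx caax kceph gxop ygaj buem
Final line count: 8

Answer: 8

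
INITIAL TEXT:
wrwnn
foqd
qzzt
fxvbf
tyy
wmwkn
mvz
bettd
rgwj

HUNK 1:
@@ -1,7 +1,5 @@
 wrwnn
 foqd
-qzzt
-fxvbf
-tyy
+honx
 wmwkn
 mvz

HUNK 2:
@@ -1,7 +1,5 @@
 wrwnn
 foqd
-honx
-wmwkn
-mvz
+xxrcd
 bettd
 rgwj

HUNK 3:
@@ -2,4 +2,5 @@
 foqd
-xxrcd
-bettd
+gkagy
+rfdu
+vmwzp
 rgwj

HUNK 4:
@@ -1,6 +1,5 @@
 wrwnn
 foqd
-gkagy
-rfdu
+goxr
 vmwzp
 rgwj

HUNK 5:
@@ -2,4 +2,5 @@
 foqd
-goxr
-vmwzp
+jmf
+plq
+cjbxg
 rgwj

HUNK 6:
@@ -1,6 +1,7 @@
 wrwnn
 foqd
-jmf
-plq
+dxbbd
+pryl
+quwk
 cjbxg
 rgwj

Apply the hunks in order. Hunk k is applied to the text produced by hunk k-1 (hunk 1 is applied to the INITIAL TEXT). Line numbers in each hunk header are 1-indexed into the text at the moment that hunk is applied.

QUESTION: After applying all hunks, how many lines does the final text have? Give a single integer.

Hunk 1: at line 1 remove [qzzt,fxvbf,tyy] add [honx] -> 7 lines: wrwnn foqd honx wmwkn mvz bettd rgwj
Hunk 2: at line 1 remove [honx,wmwkn,mvz] add [xxrcd] -> 5 lines: wrwnn foqd xxrcd bettd rgwj
Hunk 3: at line 2 remove [xxrcd,bettd] add [gkagy,rfdu,vmwzp] -> 6 lines: wrwnn foqd gkagy rfdu vmwzp rgwj
Hunk 4: at line 1 remove [gkagy,rfdu] add [goxr] -> 5 lines: wrwnn foqd goxr vmwzp rgwj
Hunk 5: at line 2 remove [goxr,vmwzp] add [jmf,plq,cjbxg] -> 6 lines: wrwnn foqd jmf plq cjbxg rgwj
Hunk 6: at line 1 remove [jmf,plq] add [dxbbd,pryl,quwk] -> 7 lines: wrwnn foqd dxbbd pryl quwk cjbxg rgwj
Final line count: 7

Answer: 7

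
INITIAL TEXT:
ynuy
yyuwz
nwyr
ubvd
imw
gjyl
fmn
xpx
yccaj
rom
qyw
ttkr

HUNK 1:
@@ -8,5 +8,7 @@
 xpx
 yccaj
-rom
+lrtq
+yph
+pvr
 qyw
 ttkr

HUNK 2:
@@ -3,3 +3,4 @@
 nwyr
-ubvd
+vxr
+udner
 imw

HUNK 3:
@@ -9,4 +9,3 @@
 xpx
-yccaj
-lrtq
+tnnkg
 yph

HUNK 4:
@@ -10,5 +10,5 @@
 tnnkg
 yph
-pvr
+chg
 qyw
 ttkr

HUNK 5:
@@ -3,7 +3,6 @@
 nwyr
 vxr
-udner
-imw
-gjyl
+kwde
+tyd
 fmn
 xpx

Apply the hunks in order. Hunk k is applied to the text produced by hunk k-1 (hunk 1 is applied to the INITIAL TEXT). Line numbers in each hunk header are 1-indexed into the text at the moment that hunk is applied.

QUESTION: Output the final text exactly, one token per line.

Hunk 1: at line 8 remove [rom] add [lrtq,yph,pvr] -> 14 lines: ynuy yyuwz nwyr ubvd imw gjyl fmn xpx yccaj lrtq yph pvr qyw ttkr
Hunk 2: at line 3 remove [ubvd] add [vxr,udner] -> 15 lines: ynuy yyuwz nwyr vxr udner imw gjyl fmn xpx yccaj lrtq yph pvr qyw ttkr
Hunk 3: at line 9 remove [yccaj,lrtq] add [tnnkg] -> 14 lines: ynuy yyuwz nwyr vxr udner imw gjyl fmn xpx tnnkg yph pvr qyw ttkr
Hunk 4: at line 10 remove [pvr] add [chg] -> 14 lines: ynuy yyuwz nwyr vxr udner imw gjyl fmn xpx tnnkg yph chg qyw ttkr
Hunk 5: at line 3 remove [udner,imw,gjyl] add [kwde,tyd] -> 13 lines: ynuy yyuwz nwyr vxr kwde tyd fmn xpx tnnkg yph chg qyw ttkr

Answer: ynuy
yyuwz
nwyr
vxr
kwde
tyd
fmn
xpx
tnnkg
yph
chg
qyw
ttkr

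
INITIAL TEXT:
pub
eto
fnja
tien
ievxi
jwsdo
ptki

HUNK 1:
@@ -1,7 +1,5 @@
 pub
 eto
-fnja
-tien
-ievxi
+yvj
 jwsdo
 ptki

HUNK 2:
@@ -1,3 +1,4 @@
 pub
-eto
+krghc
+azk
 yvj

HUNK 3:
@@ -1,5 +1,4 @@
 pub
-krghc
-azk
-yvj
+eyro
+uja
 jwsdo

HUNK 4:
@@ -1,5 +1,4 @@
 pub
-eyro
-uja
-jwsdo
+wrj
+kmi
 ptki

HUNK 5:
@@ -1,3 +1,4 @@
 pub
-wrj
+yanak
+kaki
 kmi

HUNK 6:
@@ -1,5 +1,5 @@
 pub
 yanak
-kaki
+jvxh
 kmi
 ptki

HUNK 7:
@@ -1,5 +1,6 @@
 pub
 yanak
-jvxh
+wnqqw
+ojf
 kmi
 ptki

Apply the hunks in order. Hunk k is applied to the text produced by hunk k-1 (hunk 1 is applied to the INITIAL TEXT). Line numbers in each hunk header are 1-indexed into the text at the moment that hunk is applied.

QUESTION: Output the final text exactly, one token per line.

Answer: pub
yanak
wnqqw
ojf
kmi
ptki

Derivation:
Hunk 1: at line 1 remove [fnja,tien,ievxi] add [yvj] -> 5 lines: pub eto yvj jwsdo ptki
Hunk 2: at line 1 remove [eto] add [krghc,azk] -> 6 lines: pub krghc azk yvj jwsdo ptki
Hunk 3: at line 1 remove [krghc,azk,yvj] add [eyro,uja] -> 5 lines: pub eyro uja jwsdo ptki
Hunk 4: at line 1 remove [eyro,uja,jwsdo] add [wrj,kmi] -> 4 lines: pub wrj kmi ptki
Hunk 5: at line 1 remove [wrj] add [yanak,kaki] -> 5 lines: pub yanak kaki kmi ptki
Hunk 6: at line 1 remove [kaki] add [jvxh] -> 5 lines: pub yanak jvxh kmi ptki
Hunk 7: at line 1 remove [jvxh] add [wnqqw,ojf] -> 6 lines: pub yanak wnqqw ojf kmi ptki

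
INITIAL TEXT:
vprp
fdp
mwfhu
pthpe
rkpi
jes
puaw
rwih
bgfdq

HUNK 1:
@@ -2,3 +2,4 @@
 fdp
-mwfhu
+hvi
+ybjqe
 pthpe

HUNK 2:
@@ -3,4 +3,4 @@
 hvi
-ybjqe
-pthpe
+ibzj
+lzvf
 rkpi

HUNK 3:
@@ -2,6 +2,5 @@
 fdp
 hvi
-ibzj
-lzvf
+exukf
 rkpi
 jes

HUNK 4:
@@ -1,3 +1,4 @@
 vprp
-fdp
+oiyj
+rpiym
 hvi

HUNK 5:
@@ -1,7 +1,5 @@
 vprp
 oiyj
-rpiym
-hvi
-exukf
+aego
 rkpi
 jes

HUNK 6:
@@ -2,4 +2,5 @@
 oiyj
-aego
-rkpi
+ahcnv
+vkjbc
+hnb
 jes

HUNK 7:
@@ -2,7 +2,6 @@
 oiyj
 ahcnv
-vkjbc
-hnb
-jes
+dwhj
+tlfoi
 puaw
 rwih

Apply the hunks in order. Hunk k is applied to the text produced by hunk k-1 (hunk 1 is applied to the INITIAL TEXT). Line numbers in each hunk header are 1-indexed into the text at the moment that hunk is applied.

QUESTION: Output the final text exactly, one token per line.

Answer: vprp
oiyj
ahcnv
dwhj
tlfoi
puaw
rwih
bgfdq

Derivation:
Hunk 1: at line 2 remove [mwfhu] add [hvi,ybjqe] -> 10 lines: vprp fdp hvi ybjqe pthpe rkpi jes puaw rwih bgfdq
Hunk 2: at line 3 remove [ybjqe,pthpe] add [ibzj,lzvf] -> 10 lines: vprp fdp hvi ibzj lzvf rkpi jes puaw rwih bgfdq
Hunk 3: at line 2 remove [ibzj,lzvf] add [exukf] -> 9 lines: vprp fdp hvi exukf rkpi jes puaw rwih bgfdq
Hunk 4: at line 1 remove [fdp] add [oiyj,rpiym] -> 10 lines: vprp oiyj rpiym hvi exukf rkpi jes puaw rwih bgfdq
Hunk 5: at line 1 remove [rpiym,hvi,exukf] add [aego] -> 8 lines: vprp oiyj aego rkpi jes puaw rwih bgfdq
Hunk 6: at line 2 remove [aego,rkpi] add [ahcnv,vkjbc,hnb] -> 9 lines: vprp oiyj ahcnv vkjbc hnb jes puaw rwih bgfdq
Hunk 7: at line 2 remove [vkjbc,hnb,jes] add [dwhj,tlfoi] -> 8 lines: vprp oiyj ahcnv dwhj tlfoi puaw rwih bgfdq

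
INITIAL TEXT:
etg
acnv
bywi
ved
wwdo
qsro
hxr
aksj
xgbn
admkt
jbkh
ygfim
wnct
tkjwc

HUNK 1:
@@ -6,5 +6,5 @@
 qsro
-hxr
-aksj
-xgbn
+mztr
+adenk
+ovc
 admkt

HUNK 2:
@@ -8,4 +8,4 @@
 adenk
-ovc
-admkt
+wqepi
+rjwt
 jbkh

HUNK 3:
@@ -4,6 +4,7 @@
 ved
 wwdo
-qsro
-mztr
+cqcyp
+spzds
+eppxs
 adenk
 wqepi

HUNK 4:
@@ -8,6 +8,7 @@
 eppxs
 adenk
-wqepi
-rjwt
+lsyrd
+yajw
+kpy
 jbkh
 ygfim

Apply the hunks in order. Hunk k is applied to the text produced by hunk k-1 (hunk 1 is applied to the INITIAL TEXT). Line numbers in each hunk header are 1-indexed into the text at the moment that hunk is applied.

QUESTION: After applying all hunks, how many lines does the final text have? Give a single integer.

Hunk 1: at line 6 remove [hxr,aksj,xgbn] add [mztr,adenk,ovc] -> 14 lines: etg acnv bywi ved wwdo qsro mztr adenk ovc admkt jbkh ygfim wnct tkjwc
Hunk 2: at line 8 remove [ovc,admkt] add [wqepi,rjwt] -> 14 lines: etg acnv bywi ved wwdo qsro mztr adenk wqepi rjwt jbkh ygfim wnct tkjwc
Hunk 3: at line 4 remove [qsro,mztr] add [cqcyp,spzds,eppxs] -> 15 lines: etg acnv bywi ved wwdo cqcyp spzds eppxs adenk wqepi rjwt jbkh ygfim wnct tkjwc
Hunk 4: at line 8 remove [wqepi,rjwt] add [lsyrd,yajw,kpy] -> 16 lines: etg acnv bywi ved wwdo cqcyp spzds eppxs adenk lsyrd yajw kpy jbkh ygfim wnct tkjwc
Final line count: 16

Answer: 16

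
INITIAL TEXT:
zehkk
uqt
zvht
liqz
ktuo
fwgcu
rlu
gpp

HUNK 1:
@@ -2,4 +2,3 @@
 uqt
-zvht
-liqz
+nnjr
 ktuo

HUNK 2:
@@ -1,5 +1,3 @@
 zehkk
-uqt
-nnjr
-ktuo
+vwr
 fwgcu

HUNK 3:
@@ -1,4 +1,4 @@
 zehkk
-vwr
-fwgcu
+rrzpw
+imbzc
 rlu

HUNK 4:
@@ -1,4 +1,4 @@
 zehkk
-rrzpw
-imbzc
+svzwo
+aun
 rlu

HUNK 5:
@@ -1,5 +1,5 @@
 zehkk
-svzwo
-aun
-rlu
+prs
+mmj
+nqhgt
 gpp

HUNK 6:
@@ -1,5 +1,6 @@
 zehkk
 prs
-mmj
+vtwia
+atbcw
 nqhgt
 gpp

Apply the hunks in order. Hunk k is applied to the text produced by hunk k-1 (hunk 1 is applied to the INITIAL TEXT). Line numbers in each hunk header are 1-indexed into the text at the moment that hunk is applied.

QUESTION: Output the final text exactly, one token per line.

Answer: zehkk
prs
vtwia
atbcw
nqhgt
gpp

Derivation:
Hunk 1: at line 2 remove [zvht,liqz] add [nnjr] -> 7 lines: zehkk uqt nnjr ktuo fwgcu rlu gpp
Hunk 2: at line 1 remove [uqt,nnjr,ktuo] add [vwr] -> 5 lines: zehkk vwr fwgcu rlu gpp
Hunk 3: at line 1 remove [vwr,fwgcu] add [rrzpw,imbzc] -> 5 lines: zehkk rrzpw imbzc rlu gpp
Hunk 4: at line 1 remove [rrzpw,imbzc] add [svzwo,aun] -> 5 lines: zehkk svzwo aun rlu gpp
Hunk 5: at line 1 remove [svzwo,aun,rlu] add [prs,mmj,nqhgt] -> 5 lines: zehkk prs mmj nqhgt gpp
Hunk 6: at line 1 remove [mmj] add [vtwia,atbcw] -> 6 lines: zehkk prs vtwia atbcw nqhgt gpp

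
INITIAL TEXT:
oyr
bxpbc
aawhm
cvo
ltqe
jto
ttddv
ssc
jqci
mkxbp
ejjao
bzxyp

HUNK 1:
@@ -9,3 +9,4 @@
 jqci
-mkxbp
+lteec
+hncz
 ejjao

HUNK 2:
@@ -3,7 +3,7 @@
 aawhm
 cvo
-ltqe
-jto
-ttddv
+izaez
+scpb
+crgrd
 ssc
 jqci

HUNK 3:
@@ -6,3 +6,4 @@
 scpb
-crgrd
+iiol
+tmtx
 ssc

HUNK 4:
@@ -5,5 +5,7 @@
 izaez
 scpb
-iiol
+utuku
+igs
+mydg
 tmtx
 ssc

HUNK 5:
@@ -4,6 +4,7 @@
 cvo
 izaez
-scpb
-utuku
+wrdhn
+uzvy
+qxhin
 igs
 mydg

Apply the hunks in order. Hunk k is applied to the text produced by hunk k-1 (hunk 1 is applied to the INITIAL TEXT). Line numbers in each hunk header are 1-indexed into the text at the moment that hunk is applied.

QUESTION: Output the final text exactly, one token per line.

Hunk 1: at line 9 remove [mkxbp] add [lteec,hncz] -> 13 lines: oyr bxpbc aawhm cvo ltqe jto ttddv ssc jqci lteec hncz ejjao bzxyp
Hunk 2: at line 3 remove [ltqe,jto,ttddv] add [izaez,scpb,crgrd] -> 13 lines: oyr bxpbc aawhm cvo izaez scpb crgrd ssc jqci lteec hncz ejjao bzxyp
Hunk 3: at line 6 remove [crgrd] add [iiol,tmtx] -> 14 lines: oyr bxpbc aawhm cvo izaez scpb iiol tmtx ssc jqci lteec hncz ejjao bzxyp
Hunk 4: at line 5 remove [iiol] add [utuku,igs,mydg] -> 16 lines: oyr bxpbc aawhm cvo izaez scpb utuku igs mydg tmtx ssc jqci lteec hncz ejjao bzxyp
Hunk 5: at line 4 remove [scpb,utuku] add [wrdhn,uzvy,qxhin] -> 17 lines: oyr bxpbc aawhm cvo izaez wrdhn uzvy qxhin igs mydg tmtx ssc jqci lteec hncz ejjao bzxyp

Answer: oyr
bxpbc
aawhm
cvo
izaez
wrdhn
uzvy
qxhin
igs
mydg
tmtx
ssc
jqci
lteec
hncz
ejjao
bzxyp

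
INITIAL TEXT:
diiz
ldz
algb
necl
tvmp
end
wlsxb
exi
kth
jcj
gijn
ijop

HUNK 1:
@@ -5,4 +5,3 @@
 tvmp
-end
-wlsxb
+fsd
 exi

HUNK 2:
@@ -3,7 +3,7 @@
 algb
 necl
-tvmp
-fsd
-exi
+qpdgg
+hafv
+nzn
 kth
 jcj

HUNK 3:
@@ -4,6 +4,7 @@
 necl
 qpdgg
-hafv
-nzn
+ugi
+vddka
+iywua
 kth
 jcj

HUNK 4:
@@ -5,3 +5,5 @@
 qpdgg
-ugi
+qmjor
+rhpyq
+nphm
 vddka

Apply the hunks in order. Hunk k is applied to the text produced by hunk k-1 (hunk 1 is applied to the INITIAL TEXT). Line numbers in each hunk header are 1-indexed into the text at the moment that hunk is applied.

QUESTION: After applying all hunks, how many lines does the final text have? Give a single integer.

Hunk 1: at line 5 remove [end,wlsxb] add [fsd] -> 11 lines: diiz ldz algb necl tvmp fsd exi kth jcj gijn ijop
Hunk 2: at line 3 remove [tvmp,fsd,exi] add [qpdgg,hafv,nzn] -> 11 lines: diiz ldz algb necl qpdgg hafv nzn kth jcj gijn ijop
Hunk 3: at line 4 remove [hafv,nzn] add [ugi,vddka,iywua] -> 12 lines: diiz ldz algb necl qpdgg ugi vddka iywua kth jcj gijn ijop
Hunk 4: at line 5 remove [ugi] add [qmjor,rhpyq,nphm] -> 14 lines: diiz ldz algb necl qpdgg qmjor rhpyq nphm vddka iywua kth jcj gijn ijop
Final line count: 14

Answer: 14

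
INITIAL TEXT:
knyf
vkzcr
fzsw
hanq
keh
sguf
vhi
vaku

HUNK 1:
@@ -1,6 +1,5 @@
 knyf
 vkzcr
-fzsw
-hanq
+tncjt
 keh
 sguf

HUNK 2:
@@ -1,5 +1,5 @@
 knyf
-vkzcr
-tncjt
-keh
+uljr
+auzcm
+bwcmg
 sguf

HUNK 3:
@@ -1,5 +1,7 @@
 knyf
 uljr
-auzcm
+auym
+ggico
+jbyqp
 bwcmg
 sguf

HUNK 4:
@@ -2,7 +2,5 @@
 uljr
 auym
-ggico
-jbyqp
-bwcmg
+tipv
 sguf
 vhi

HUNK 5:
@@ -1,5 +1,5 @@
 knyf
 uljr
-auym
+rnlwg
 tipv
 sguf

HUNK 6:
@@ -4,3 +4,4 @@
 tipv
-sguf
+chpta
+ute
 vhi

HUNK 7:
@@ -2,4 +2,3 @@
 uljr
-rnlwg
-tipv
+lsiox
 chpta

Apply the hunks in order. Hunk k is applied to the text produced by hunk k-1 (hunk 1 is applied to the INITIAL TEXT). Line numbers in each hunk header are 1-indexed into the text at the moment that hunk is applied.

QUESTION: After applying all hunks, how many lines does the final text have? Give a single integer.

Answer: 7

Derivation:
Hunk 1: at line 1 remove [fzsw,hanq] add [tncjt] -> 7 lines: knyf vkzcr tncjt keh sguf vhi vaku
Hunk 2: at line 1 remove [vkzcr,tncjt,keh] add [uljr,auzcm,bwcmg] -> 7 lines: knyf uljr auzcm bwcmg sguf vhi vaku
Hunk 3: at line 1 remove [auzcm] add [auym,ggico,jbyqp] -> 9 lines: knyf uljr auym ggico jbyqp bwcmg sguf vhi vaku
Hunk 4: at line 2 remove [ggico,jbyqp,bwcmg] add [tipv] -> 7 lines: knyf uljr auym tipv sguf vhi vaku
Hunk 5: at line 1 remove [auym] add [rnlwg] -> 7 lines: knyf uljr rnlwg tipv sguf vhi vaku
Hunk 6: at line 4 remove [sguf] add [chpta,ute] -> 8 lines: knyf uljr rnlwg tipv chpta ute vhi vaku
Hunk 7: at line 2 remove [rnlwg,tipv] add [lsiox] -> 7 lines: knyf uljr lsiox chpta ute vhi vaku
Final line count: 7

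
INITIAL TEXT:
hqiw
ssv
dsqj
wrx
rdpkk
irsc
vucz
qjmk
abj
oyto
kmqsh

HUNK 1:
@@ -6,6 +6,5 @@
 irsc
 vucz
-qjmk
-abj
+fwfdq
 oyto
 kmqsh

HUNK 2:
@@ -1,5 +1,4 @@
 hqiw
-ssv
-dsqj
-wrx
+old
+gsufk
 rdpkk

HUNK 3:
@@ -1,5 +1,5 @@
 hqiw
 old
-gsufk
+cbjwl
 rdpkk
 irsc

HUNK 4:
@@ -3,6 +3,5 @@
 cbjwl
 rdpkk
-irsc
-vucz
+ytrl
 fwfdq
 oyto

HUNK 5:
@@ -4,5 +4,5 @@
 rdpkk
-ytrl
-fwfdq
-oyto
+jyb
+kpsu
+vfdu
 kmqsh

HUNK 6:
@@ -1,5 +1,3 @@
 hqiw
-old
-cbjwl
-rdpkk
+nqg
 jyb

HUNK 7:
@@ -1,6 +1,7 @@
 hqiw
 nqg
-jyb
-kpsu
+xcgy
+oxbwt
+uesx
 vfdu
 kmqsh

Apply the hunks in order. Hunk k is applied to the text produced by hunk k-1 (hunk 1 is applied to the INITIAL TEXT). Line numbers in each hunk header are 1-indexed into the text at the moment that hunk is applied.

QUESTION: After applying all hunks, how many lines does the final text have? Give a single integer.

Answer: 7

Derivation:
Hunk 1: at line 6 remove [qjmk,abj] add [fwfdq] -> 10 lines: hqiw ssv dsqj wrx rdpkk irsc vucz fwfdq oyto kmqsh
Hunk 2: at line 1 remove [ssv,dsqj,wrx] add [old,gsufk] -> 9 lines: hqiw old gsufk rdpkk irsc vucz fwfdq oyto kmqsh
Hunk 3: at line 1 remove [gsufk] add [cbjwl] -> 9 lines: hqiw old cbjwl rdpkk irsc vucz fwfdq oyto kmqsh
Hunk 4: at line 3 remove [irsc,vucz] add [ytrl] -> 8 lines: hqiw old cbjwl rdpkk ytrl fwfdq oyto kmqsh
Hunk 5: at line 4 remove [ytrl,fwfdq,oyto] add [jyb,kpsu,vfdu] -> 8 lines: hqiw old cbjwl rdpkk jyb kpsu vfdu kmqsh
Hunk 6: at line 1 remove [old,cbjwl,rdpkk] add [nqg] -> 6 lines: hqiw nqg jyb kpsu vfdu kmqsh
Hunk 7: at line 1 remove [jyb,kpsu] add [xcgy,oxbwt,uesx] -> 7 lines: hqiw nqg xcgy oxbwt uesx vfdu kmqsh
Final line count: 7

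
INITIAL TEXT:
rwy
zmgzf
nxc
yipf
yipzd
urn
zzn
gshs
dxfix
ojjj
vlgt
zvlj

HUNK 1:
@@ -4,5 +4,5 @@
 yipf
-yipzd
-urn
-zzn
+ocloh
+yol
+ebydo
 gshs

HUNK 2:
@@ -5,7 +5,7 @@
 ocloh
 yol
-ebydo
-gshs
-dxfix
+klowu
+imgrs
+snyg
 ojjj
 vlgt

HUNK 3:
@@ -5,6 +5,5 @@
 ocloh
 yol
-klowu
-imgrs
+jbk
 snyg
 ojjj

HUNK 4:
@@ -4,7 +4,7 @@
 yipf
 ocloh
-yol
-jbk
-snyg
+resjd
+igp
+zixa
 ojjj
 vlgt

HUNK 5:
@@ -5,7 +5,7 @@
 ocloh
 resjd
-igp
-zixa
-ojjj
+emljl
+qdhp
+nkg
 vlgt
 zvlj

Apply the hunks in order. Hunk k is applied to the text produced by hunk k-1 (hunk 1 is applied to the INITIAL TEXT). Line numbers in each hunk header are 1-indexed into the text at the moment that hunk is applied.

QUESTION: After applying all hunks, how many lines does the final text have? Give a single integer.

Answer: 11

Derivation:
Hunk 1: at line 4 remove [yipzd,urn,zzn] add [ocloh,yol,ebydo] -> 12 lines: rwy zmgzf nxc yipf ocloh yol ebydo gshs dxfix ojjj vlgt zvlj
Hunk 2: at line 5 remove [ebydo,gshs,dxfix] add [klowu,imgrs,snyg] -> 12 lines: rwy zmgzf nxc yipf ocloh yol klowu imgrs snyg ojjj vlgt zvlj
Hunk 3: at line 5 remove [klowu,imgrs] add [jbk] -> 11 lines: rwy zmgzf nxc yipf ocloh yol jbk snyg ojjj vlgt zvlj
Hunk 4: at line 4 remove [yol,jbk,snyg] add [resjd,igp,zixa] -> 11 lines: rwy zmgzf nxc yipf ocloh resjd igp zixa ojjj vlgt zvlj
Hunk 5: at line 5 remove [igp,zixa,ojjj] add [emljl,qdhp,nkg] -> 11 lines: rwy zmgzf nxc yipf ocloh resjd emljl qdhp nkg vlgt zvlj
Final line count: 11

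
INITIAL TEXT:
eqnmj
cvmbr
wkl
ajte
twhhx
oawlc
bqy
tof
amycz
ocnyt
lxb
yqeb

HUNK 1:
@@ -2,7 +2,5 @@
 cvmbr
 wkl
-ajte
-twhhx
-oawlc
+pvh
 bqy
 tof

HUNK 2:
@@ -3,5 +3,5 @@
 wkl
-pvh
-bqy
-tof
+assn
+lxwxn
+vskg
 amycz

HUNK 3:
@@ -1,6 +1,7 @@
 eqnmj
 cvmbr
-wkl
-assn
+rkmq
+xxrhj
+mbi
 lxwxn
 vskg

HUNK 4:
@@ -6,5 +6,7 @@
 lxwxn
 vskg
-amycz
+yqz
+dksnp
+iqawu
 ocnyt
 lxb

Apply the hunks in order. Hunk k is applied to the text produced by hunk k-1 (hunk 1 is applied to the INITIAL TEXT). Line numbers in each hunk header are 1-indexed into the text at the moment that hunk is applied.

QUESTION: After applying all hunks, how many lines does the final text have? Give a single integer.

Answer: 13

Derivation:
Hunk 1: at line 2 remove [ajte,twhhx,oawlc] add [pvh] -> 10 lines: eqnmj cvmbr wkl pvh bqy tof amycz ocnyt lxb yqeb
Hunk 2: at line 3 remove [pvh,bqy,tof] add [assn,lxwxn,vskg] -> 10 lines: eqnmj cvmbr wkl assn lxwxn vskg amycz ocnyt lxb yqeb
Hunk 3: at line 1 remove [wkl,assn] add [rkmq,xxrhj,mbi] -> 11 lines: eqnmj cvmbr rkmq xxrhj mbi lxwxn vskg amycz ocnyt lxb yqeb
Hunk 4: at line 6 remove [amycz] add [yqz,dksnp,iqawu] -> 13 lines: eqnmj cvmbr rkmq xxrhj mbi lxwxn vskg yqz dksnp iqawu ocnyt lxb yqeb
Final line count: 13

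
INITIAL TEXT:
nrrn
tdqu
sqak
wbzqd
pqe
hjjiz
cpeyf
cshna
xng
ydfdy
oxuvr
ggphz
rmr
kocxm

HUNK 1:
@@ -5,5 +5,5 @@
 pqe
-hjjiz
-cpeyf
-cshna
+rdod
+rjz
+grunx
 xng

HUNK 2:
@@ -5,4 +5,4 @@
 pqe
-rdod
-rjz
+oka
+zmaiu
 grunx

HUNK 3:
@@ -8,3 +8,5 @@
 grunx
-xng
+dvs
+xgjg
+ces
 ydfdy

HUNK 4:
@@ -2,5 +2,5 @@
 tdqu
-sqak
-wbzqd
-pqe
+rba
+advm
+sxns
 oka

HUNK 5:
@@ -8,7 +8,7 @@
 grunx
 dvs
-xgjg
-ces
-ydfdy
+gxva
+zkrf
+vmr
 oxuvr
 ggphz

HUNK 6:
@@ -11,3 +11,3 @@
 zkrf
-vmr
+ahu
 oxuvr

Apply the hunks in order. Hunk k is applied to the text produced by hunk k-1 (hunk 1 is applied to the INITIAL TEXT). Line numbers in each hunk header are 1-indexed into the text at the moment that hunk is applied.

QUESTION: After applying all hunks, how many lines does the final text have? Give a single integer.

Hunk 1: at line 5 remove [hjjiz,cpeyf,cshna] add [rdod,rjz,grunx] -> 14 lines: nrrn tdqu sqak wbzqd pqe rdod rjz grunx xng ydfdy oxuvr ggphz rmr kocxm
Hunk 2: at line 5 remove [rdod,rjz] add [oka,zmaiu] -> 14 lines: nrrn tdqu sqak wbzqd pqe oka zmaiu grunx xng ydfdy oxuvr ggphz rmr kocxm
Hunk 3: at line 8 remove [xng] add [dvs,xgjg,ces] -> 16 lines: nrrn tdqu sqak wbzqd pqe oka zmaiu grunx dvs xgjg ces ydfdy oxuvr ggphz rmr kocxm
Hunk 4: at line 2 remove [sqak,wbzqd,pqe] add [rba,advm,sxns] -> 16 lines: nrrn tdqu rba advm sxns oka zmaiu grunx dvs xgjg ces ydfdy oxuvr ggphz rmr kocxm
Hunk 5: at line 8 remove [xgjg,ces,ydfdy] add [gxva,zkrf,vmr] -> 16 lines: nrrn tdqu rba advm sxns oka zmaiu grunx dvs gxva zkrf vmr oxuvr ggphz rmr kocxm
Hunk 6: at line 11 remove [vmr] add [ahu] -> 16 lines: nrrn tdqu rba advm sxns oka zmaiu grunx dvs gxva zkrf ahu oxuvr ggphz rmr kocxm
Final line count: 16

Answer: 16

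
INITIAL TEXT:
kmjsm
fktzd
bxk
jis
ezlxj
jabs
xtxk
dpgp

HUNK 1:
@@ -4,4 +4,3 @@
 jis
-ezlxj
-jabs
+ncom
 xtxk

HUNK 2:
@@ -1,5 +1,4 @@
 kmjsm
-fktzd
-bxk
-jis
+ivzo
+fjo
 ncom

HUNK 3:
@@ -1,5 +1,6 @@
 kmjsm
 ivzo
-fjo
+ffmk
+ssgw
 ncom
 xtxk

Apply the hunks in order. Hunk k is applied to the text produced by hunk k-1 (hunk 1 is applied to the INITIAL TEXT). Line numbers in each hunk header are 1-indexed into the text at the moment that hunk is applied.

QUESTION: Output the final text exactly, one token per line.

Answer: kmjsm
ivzo
ffmk
ssgw
ncom
xtxk
dpgp

Derivation:
Hunk 1: at line 4 remove [ezlxj,jabs] add [ncom] -> 7 lines: kmjsm fktzd bxk jis ncom xtxk dpgp
Hunk 2: at line 1 remove [fktzd,bxk,jis] add [ivzo,fjo] -> 6 lines: kmjsm ivzo fjo ncom xtxk dpgp
Hunk 3: at line 1 remove [fjo] add [ffmk,ssgw] -> 7 lines: kmjsm ivzo ffmk ssgw ncom xtxk dpgp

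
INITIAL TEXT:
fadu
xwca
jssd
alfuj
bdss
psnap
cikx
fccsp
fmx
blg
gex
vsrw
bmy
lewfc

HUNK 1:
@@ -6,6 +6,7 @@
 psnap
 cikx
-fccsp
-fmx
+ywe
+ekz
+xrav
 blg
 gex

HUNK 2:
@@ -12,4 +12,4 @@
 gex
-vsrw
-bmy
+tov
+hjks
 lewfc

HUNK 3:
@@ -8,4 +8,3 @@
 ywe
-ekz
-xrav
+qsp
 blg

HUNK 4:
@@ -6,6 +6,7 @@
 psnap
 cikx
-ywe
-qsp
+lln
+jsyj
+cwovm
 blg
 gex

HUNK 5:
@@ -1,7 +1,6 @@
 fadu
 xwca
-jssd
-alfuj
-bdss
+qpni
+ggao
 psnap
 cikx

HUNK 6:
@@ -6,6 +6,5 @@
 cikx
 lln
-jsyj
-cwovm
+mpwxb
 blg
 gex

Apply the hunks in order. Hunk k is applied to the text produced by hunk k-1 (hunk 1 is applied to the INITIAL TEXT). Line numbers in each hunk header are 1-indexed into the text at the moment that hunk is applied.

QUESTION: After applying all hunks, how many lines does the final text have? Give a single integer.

Answer: 13

Derivation:
Hunk 1: at line 6 remove [fccsp,fmx] add [ywe,ekz,xrav] -> 15 lines: fadu xwca jssd alfuj bdss psnap cikx ywe ekz xrav blg gex vsrw bmy lewfc
Hunk 2: at line 12 remove [vsrw,bmy] add [tov,hjks] -> 15 lines: fadu xwca jssd alfuj bdss psnap cikx ywe ekz xrav blg gex tov hjks lewfc
Hunk 3: at line 8 remove [ekz,xrav] add [qsp] -> 14 lines: fadu xwca jssd alfuj bdss psnap cikx ywe qsp blg gex tov hjks lewfc
Hunk 4: at line 6 remove [ywe,qsp] add [lln,jsyj,cwovm] -> 15 lines: fadu xwca jssd alfuj bdss psnap cikx lln jsyj cwovm blg gex tov hjks lewfc
Hunk 5: at line 1 remove [jssd,alfuj,bdss] add [qpni,ggao] -> 14 lines: fadu xwca qpni ggao psnap cikx lln jsyj cwovm blg gex tov hjks lewfc
Hunk 6: at line 6 remove [jsyj,cwovm] add [mpwxb] -> 13 lines: fadu xwca qpni ggao psnap cikx lln mpwxb blg gex tov hjks lewfc
Final line count: 13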